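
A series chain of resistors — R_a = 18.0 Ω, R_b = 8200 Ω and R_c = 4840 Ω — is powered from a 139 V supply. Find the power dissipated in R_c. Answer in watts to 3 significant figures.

0.548 W

The current is common to all series resistors; compute it, then apply P = I²R for the target.
R_total = 18.0 + 8200 + 4840 = 13060 Ω
I = V / R_total = 139 / 13060 = 0.01064 A
P_R_c = I² × R_c = (0.01064)² × 4840 = 0.5484 W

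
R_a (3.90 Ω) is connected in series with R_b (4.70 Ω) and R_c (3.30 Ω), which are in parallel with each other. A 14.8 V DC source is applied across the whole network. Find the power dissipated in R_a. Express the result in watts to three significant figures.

25.1 W

Collapse R_b‖R_c to a single equivalent, reducing the network to two series elements.
R_p = (4.70×3.30)/(4.70+3.30) = 1.939 Ω
R_total = 3.90 + 1.939 = 5.839 Ω
I = V / R_total = 14.8 / 5.839 = 2.535 A
All the current flows through R_a; use P = I²R.
P_R_a = (2.535)² × 3.90 = 25.06 W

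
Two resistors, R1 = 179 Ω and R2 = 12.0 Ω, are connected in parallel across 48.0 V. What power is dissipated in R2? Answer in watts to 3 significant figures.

The supply voltage appears across each parallel branch — just use P = V²/R2.
P_R2 = V² / R2 = (48.0)² / 12.0 Ω = 192.0 W

192 W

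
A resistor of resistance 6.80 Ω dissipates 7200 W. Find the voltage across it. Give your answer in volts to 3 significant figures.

221 V

The two known quantities fix the third via V = √(P R).
V = √(7200 × 6.80) = 221.3 V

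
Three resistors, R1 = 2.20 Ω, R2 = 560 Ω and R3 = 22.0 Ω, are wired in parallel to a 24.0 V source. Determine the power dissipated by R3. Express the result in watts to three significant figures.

26.2 W

The supply voltage appears across each parallel branch — just use P = V²/R3.
P_R3 = V² / R3 = (24.0)² / 22.0 Ω = 26.18 W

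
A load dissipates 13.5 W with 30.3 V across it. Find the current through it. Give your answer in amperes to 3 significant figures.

0.446 A

From P = V I = I²R = V²/R, with the two given quantities we get I = P / V.
I = 13.5 / 30.3 = 0.4455 A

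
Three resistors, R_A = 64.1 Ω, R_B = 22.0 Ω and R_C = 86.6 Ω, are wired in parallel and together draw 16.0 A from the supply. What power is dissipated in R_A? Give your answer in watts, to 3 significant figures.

758 W

Only the total current is stated, so first find the parallel equivalent to get the voltage across the combination.
1/R_eq = 1/64.1 + 1/22.0 + 1/86.6 ⇒ R_eq = 13.77 Ω
V = I_total × R_eq = 16.00 × 13.77 = 220.4 V
P_R_A = V² / R_A = (220.4)² / 64.1 = 757.7 W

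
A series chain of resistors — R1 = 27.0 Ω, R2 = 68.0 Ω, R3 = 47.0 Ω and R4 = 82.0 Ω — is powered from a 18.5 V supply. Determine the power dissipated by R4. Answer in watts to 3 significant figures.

In a series string the same current flows through every resistor — find that current, then P = I²R for the one we want.
R_total = 27.0 + 68.0 + 47.0 + 82.0 = 224.0 Ω
I = V / R_total = 18.5 / 224.0 = 0.08259 A
P_R4 = I² × R4 = (0.08259)² × 82.0 = 0.5593 W

0.559 W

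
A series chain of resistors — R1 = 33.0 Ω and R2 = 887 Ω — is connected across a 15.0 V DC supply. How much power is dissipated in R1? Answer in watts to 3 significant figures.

Series elements share the same current, so find I first, then use P = I²R.
R_total = 33.0 + 887 = 920.0 Ω
I = V / R_total = 15.0 / 920.0 = 0.01630 A
P_R1 = I² × R1 = (0.01630)² × 33.0 = 0.008772 W

0.00877 W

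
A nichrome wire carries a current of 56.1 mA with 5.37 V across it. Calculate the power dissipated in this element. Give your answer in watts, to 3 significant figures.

Since both terminal voltage and current are stated, P = V I gives the power in one step.
P = 5.37 V × 0.05610 A = 0.3013 W

0.301 W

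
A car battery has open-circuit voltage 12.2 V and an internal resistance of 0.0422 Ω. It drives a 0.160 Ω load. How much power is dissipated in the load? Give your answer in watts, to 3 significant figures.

582 W

The internal resistance and the load are in series, so the same I flows through both; get I from ε/(r+R), then I²R for the load.
I = ε / (r + R) = 12.2 / (0.0422 + 0.160) = 60.34 A
P_load = I² R = (60.34)² × 0.160 = 582.5 W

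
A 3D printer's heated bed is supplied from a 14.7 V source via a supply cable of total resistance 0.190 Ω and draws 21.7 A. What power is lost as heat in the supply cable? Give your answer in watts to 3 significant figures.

89.5 W

The supply cable and load are in series, so the same current flows in both; the loss is I²R_line.
The supply cable carries the full 21.7 A.
P_line = I² R_line = (21.70)² × 0.190 = 89.47 W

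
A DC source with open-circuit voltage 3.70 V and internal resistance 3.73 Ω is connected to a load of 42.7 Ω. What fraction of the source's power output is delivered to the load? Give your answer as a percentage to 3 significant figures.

92.0 %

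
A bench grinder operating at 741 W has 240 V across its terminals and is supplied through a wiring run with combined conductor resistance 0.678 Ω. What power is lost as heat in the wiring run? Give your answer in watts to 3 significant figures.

6.46 W

The wiring run and load are in series, so the same current flows in both; the loss is I²R_line.
I = P / V = 741 / 240 = 3.087 A through the wiring run.
P_line = I² R_line = (3.087)² × 0.678 = 6.463 W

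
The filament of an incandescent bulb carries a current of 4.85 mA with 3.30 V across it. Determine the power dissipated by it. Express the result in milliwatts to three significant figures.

16.0 mW

Since both terminal voltage and current are stated, P = V I gives the power in one step.
P = 3.30 V × 0.004850 A = 0.01600 W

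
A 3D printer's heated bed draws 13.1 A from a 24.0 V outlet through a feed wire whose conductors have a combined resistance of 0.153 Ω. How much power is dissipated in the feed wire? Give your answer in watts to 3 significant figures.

Only the current and the line resistance are needed for the I²R loss.
The feed wire carries the full 13.1 A.
P_line = I² R_line = (13.10)² × 0.153 = 26.26 W

26.3 W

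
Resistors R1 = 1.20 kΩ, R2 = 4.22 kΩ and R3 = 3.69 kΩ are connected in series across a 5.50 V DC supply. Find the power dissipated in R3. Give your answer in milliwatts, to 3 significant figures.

Every series element carries the same I. Get I from the total resistance, then P = I² × R3.
R_total = (1.20 + 4.22 + 3.69) kΩ = 9110 Ω
I = V / R_total = 5.50 / 9110 = 0.0006037 A
P_R3 = I² × R3 = (0.0006037)² × 3690 = 0.001345 W

1.34 mW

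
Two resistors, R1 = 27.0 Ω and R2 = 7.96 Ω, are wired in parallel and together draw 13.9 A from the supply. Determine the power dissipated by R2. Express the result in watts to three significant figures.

917 W

We need the common branch voltage; get it from I_total × R_eq, then P = V²/R for the branch.
1/R_eq = 1/27.0 + 1/7.96 ⇒ R_eq = 6.148 Ω
V = I_total × R_eq = 13.90 × 6.148 = 85.45 V
P_R2 = V² / R2 = (85.45)² / 7.96 = 917.3 W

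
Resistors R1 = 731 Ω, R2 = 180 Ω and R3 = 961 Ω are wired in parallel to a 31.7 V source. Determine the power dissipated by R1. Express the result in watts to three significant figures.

1.37 W

R1 sits directly across the source, so P = V²/R with V = 31.7 V.
P_R1 = V² / R1 = (31.7)² / 731 Ω = 1.375 W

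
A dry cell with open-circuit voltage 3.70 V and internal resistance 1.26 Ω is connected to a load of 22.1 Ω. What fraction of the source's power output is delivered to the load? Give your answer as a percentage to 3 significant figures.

94.6 %

Efficiency is P_load / P_total. With a series r and R sharing the same I, P = I²R for each, so η = R/(R+r).
η = R / (R + r) = 22.1 / (22.1 + 1.26) = 0.9461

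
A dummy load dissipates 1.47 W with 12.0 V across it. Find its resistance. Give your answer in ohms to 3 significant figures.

From P = V I = I²R = V²/R, with the two given quantities we get R = V² / P.
R = (12.0)² / 1.47 = 97.96 Ω

98.0 Ω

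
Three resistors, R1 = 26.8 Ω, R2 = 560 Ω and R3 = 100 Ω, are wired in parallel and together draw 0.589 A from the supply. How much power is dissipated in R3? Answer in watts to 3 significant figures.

Only the total current is stated, so first find the parallel equivalent to get the voltage across the combination.
1/R_eq = 1/26.8 + 1/560 + 1/100 ⇒ R_eq = 20.37 Ω
V = I_total × R_eq = 0.5890 × 20.37 = 12.00 V
P_R3 = V² / R3 = (12.00)² / 100 = 1.439 W

1.44 W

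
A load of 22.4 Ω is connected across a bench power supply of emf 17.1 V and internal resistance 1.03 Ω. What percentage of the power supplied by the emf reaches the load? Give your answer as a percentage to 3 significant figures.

95.6 %

Efficiency is P_load / P_total. With a series r and R sharing the same I, P = I²R for each, so η = R/(R+r).
η = R / (R + r) = 22.4 / (22.4 + 1.03) = 0.9560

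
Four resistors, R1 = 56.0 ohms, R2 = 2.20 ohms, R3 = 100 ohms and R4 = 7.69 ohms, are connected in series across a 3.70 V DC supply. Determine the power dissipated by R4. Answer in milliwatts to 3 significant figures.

Since the resistors are in series they all carry the loop current I = V/R_total; the power in any one is I²R.
R_total = 56.0 + 2.20 + 100 + 7.69 = 165.9 Ω
I = V / R_total = 3.70 / 165.9 = 0.02230 A
P_R4 = I² × R4 = (0.02230)² × 7.69 = 0.003826 W

3.83 mW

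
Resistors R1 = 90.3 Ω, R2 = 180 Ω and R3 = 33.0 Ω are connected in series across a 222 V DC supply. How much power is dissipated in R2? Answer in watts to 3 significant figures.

96.4 W

In a series string the same current flows through every resistor — find that current, then P = I²R for the one we want.
R_total = 90.3 + 180 + 33.0 = 303.3 Ω
I = V / R_total = 222 / 303.3 = 0.7319 A
P_R2 = I² × R2 = (0.7319)² × 180 = 96.43 W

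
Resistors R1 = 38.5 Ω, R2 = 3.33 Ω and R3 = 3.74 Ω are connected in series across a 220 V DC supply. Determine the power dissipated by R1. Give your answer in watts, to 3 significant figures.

897 W

Series elements share the same current, so find I first, then use P = I²R.
R_total = 38.5 + 3.33 + 3.74 = 45.57 Ω
I = V / R_total = 220 / 45.57 = 4.828 A
P_R1 = I² × R1 = (4.828)² × 38.5 = 897.3 W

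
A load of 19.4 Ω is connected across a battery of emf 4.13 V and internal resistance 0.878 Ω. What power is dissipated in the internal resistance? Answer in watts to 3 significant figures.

0.0364 W

The internal resistance carries the same current as the load; P_int = I²r.
I = ε / (r + R) = 4.13 / (0.878 + 19.4) = 0.2037 A
P_int = I² r = (0.2037)² × 0.878 = 0.03642 W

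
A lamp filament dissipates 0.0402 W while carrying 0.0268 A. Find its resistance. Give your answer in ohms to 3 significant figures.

56.0 Ω

Inverting the appropriate power form: R = P / I².
R = 0.0402 / (0.02680)² = 55.97 Ω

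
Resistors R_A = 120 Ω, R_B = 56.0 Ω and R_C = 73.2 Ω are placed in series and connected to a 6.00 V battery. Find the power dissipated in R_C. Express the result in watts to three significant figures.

0.0424 W

The current is common to all series resistors; compute it, then apply P = I²R for the target.
R_total = 120 + 56.0 + 73.2 = 249.2 Ω
I = V / R_total = 6.00 / 249.2 = 0.02408 A
P_R_C = I² × R_C = (0.02408)² × 73.2 = 0.04243 W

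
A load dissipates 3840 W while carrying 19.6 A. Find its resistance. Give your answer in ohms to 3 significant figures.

10.0 Ω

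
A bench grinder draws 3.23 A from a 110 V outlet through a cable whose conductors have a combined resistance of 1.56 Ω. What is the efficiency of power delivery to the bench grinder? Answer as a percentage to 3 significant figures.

95.4 %

The cable carries the full 3.23 A.
P_line = I² R_line = (3.230)² × 1.56 = 16.28 W
P_source = V I = 110 × 3.230 = 355.3 W; P_load = 339.0 W
η = P_load / P_source = 339.0 / 355.3 = 0.9542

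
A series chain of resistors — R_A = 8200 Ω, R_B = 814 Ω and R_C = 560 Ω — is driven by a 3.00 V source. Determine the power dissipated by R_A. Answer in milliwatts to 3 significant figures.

In a series string the same current flows through every resistor — find that current, then P = I²R for the one we want.
R_total = 8200 + 814 + 560 = 9574 Ω
I = V / R_total = 3.00 / 9574 = 0.0003133 A
P_R_A = I² × R_A = (0.0003133)² × 8200 = 0.0008051 W

0.805 mW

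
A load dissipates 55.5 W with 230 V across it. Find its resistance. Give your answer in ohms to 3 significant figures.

953 Ω

Inverting the appropriate power form: R = V² / P.
R = (230)² / 55.5 = 953.2 Ω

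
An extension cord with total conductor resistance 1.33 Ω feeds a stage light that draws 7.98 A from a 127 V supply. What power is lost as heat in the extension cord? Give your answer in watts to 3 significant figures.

Line loss is just I²R for the cable — we know both I and R_line directly.
The extension cord carries the full 7.98 A.
P_line = I² R_line = (7.980)² × 1.33 = 84.69 W

84.7 W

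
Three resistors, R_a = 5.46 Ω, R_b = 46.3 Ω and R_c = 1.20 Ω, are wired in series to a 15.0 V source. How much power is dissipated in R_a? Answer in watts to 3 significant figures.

0.438 W

Every series element carries the same I. Get I from the total resistance, then P = I² × R_a.
R_total = 5.46 + 46.3 + 1.20 = 52.96 Ω
I = V / R_total = 15.0 / 52.96 = 0.2832 A
P_R_a = I² × R_a = (0.2832)² × 5.46 = 0.4380 W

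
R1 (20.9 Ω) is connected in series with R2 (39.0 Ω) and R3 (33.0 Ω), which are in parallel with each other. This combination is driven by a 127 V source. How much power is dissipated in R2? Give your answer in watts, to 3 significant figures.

Reduce the parallel pair to R_p first; the network is then a simple series string.
R_p = (39.0×33.0)/(39.0+33.0) = 17.88 Ω
R_total = 20.9 + 17.88 = 38.77 Ω
I = V / R_total = 127 / 38.77 = 3.275 A
Voltage across the parallel pair: V_p = I × R_p = 3.275 × 17.88 = 58.55 V
R2 is across V_p, so use P = V²/R for that branch.
P_R2 = (58.55)² / 39.0 = 87.89 W

87.9 W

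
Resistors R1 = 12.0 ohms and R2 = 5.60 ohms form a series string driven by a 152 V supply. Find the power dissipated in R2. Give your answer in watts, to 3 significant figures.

Since the resistors are in series they all carry the loop current I = V/R_total; the power in any one is I²R.
R_total = 12.0 + 5.60 = 17.60 Ω
I = V / R_total = 152 / 17.60 = 8.636 A
P_R2 = I² × R2 = (8.636)² × 5.60 = 417.7 W

418 W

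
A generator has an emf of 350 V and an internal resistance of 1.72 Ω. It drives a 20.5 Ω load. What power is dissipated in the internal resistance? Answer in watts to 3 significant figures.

The internal resistance carries the same current as the load; P_int = I²r.
I = ε / (r + R) = 350 / (1.72 + 20.5) = 15.75 A
P_int = I² r = (15.75)² × 1.72 = 426.8 W

427 W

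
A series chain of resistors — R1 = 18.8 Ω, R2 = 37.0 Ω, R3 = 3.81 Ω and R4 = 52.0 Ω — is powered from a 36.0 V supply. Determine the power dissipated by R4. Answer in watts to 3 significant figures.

In a series string the same current flows through every resistor — find that current, then P = I²R for the one we want.
R_total = 18.8 + 37.0 + 3.81 + 52.0 = 111.6 Ω
I = V / R_total = 36.0 / 111.6 = 0.3226 A
P_R4 = I² × R4 = (0.3226)² × 52.0 = 5.410 W

5.41 W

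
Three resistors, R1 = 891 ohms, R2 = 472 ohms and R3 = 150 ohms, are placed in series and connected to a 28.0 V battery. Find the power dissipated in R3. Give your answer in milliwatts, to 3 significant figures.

51.4 mW

Series elements share the same current, so find I first, then use P = I²R.
R_total = 891 + 472 + 150 = 1513 Ω
I = V / R_total = 28.0 / 1513 = 0.01851 A
P_R3 = I² × R3 = (0.01851)² × 150 = 0.05137 W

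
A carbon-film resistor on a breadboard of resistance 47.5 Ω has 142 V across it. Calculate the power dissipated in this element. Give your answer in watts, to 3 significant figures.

V and R are stated; P = V²/R avoids computing the current.
P = (142 V)² / 47.5 Ω = 424.5 W

425 W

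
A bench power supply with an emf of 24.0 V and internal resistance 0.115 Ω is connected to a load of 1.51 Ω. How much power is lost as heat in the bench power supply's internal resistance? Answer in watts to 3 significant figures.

The internal resistance carries the same current as the load; P_int = I²r.
I = ε / (r + R) = 24.0 / (0.115 + 1.51) = 14.77 A
P_int = I² r = (14.77)² × 0.115 = 25.08 W

25.1 W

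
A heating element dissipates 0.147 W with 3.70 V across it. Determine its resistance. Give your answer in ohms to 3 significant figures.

93.1 Ω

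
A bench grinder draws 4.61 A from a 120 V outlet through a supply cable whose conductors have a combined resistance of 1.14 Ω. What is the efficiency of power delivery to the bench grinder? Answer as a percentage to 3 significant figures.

The supply cable carries the full 4.61 A.
P_line = I² R_line = (4.610)² × 1.14 = 24.23 W
P_source = V I = 120 × 4.610 = 553.2 W; P_load = 529.0 W
η = P_load / P_source = 529.0 / 553.2 = 0.9562

95.6 %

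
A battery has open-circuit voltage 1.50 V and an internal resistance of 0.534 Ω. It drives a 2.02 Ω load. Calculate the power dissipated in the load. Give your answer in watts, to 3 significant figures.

0.697 W

The internal resistance and the load are in series, so the same I flows through both; get I from ε/(r+R), then I²R for the load.
I = ε / (r + R) = 1.50 / (0.534 + 2.02) = 0.5873 A
P_load = I² R = (0.5873)² × 2.02 = 0.6968 W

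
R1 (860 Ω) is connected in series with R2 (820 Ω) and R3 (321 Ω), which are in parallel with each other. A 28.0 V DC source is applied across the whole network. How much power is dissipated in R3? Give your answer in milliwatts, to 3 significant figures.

109 mW

First combine the parallel branches into one equivalent R_p, then R1 + R_p is a series pair.
R_p = (820×321)/(820+321) = 230.7 Ω
R_total = 860 + 230.7 = 1091 Ω
I = V / R_total = 28.0 / 1091 = 0.02567 A
Voltage across the parallel pair: V_p = I × R_p = 0.02567 × 230.7 = 5.922 V
R3 is across V_p, so use P = V²/R for that branch.
P_R3 = (5.922)² / 321 = 0.1093 W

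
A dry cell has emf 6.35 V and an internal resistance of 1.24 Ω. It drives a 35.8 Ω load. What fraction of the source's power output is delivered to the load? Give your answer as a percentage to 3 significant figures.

96.7 %

The source delivers εI, of which I²R reaches the load and I²r is lost; since I is common, η = R/(R+r).
η = R / (R + r) = 35.8 / (35.8 + 1.24) = 0.9665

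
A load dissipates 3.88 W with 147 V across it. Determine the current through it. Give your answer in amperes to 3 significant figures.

0.0264 A

Rearranging the power relation for the two known quantities gives I = P / V.
I = 3.88 / 147 = 0.02639 A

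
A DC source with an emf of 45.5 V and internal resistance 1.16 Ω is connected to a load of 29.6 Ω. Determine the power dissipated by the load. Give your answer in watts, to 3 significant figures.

64.8 W

Find the circuit current first, then P = I²R for the load (series elements share I).
I = ε / (r + R) = 45.5 / (1.16 + 29.6) = 1.479 A
P_load = I² R = (1.479)² × 29.6 = 64.77 W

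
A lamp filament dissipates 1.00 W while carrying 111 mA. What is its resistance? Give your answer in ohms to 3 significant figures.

81.2 Ω

Rearranging the power relation for the two known quantities gives R = P / I².
R = 1.00 / (0.1110)² = 81.16 Ω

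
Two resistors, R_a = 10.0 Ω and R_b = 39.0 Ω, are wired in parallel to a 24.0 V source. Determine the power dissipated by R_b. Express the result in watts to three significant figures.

R_b sits directly across the source, so P = V²/R with V = 24.0 V.
P_R_b = V² / R_b = (24.0)² / 39.0 Ω = 14.77 W

14.8 W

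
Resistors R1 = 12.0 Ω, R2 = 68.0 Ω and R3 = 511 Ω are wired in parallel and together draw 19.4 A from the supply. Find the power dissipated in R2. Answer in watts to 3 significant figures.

554 W

Only the total current is stated, so first find the parallel equivalent to get the voltage across the combination.
1/R_eq = 1/12.0 + 1/68.0 + 1/511 ⇒ R_eq = 10.00 Ω
V = I_total × R_eq = 19.40 × 10.00 = 194.0 V
P_R2 = V² / R2 = (194.0)² / 68.0 = 553.5 W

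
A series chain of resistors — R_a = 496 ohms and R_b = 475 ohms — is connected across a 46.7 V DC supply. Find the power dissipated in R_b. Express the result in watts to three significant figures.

1.10 W

Series elements share the same current, so find I first, then use P = I²R.
R_total = 496 + 475 = 971.0 Ω
I = V / R_total = 46.7 / 971.0 = 0.04809 A
P_R_b = I² × R_b = (0.04809)² × 475 = 1.099 W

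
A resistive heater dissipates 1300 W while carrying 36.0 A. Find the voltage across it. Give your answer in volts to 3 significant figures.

36.1 V

The two known quantities fix the third via V = P / I.
V = 1300 / 36.00 = 36.11 V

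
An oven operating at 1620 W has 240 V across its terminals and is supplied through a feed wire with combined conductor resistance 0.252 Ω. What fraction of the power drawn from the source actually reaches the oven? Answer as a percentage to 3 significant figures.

I = P / V = 1620 / 240 = 6.750 A through the feed wire.
P_line = I² R_line = (6.750)² × 0.252 = 11.48 W
P_source = P_load + P_line = 1620 + 11.48 = 1631 W
η = P_load / P_source = 1620 / 1631 = 0.9930

99.3 %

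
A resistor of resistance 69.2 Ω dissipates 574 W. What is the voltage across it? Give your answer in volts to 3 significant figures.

199 V

Inverting the appropriate power form: V = √(P R).
V = √(574 × 69.2) = 199.3 V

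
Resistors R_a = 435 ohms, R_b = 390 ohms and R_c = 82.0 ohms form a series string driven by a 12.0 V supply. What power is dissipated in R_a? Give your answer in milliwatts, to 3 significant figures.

Series elements share the same current, so find I first, then use P = I²R.
R_total = 435 + 390 + 82.0 = 907.0 Ω
I = V / R_total = 12.0 / 907.0 = 0.01323 A
P_R_a = I² × R_a = (0.01323)² × 435 = 0.07614 W

76.1 mW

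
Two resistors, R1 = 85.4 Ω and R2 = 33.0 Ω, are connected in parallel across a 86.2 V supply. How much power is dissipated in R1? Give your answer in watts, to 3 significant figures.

87.0 W

Parallel branches share the same voltage; P = V²/R gives the branch power in one step.
P_R1 = V² / R1 = (86.2)² / 85.4 Ω = 87.01 W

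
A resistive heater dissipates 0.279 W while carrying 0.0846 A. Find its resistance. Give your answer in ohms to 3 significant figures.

39.0 Ω

Rearranging the power relation for the two known quantities gives R = P / I².
R = 0.279 / (0.08460)² = 38.98 Ω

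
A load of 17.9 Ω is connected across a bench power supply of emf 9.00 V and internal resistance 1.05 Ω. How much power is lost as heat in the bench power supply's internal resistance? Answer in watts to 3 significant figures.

The internal resistance carries the same current as the load; P_int = I²r.
I = ε / (r + R) = 9.00 / (1.05 + 17.9) = 0.4749 A
P_int = I² r = (0.4749)² × 1.05 = 0.2368 W

0.237 W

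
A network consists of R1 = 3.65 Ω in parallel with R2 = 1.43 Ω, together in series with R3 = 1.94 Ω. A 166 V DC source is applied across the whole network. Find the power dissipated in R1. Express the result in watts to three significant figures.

905 W

Collapse the R1‖R2 pair into one equivalent R_p; then R_p and R3 form a series string.
R_p = (3.65×1.43)/(3.65+1.43) = 1.027 Ω
R_total = R_p + 1.94 = 1.027 + 1.94 = 2.967 Ω
I = V / R_total = 166 / 2.967 = 55.94 A
Voltage across the parallel pair: V_p = I × R_p = 55.94 × 1.027 = 57.48 V
R1 has V_p across it, so P = V_p²/R1.
P_R1 = (57.48)² / 3.65 = 905.1 W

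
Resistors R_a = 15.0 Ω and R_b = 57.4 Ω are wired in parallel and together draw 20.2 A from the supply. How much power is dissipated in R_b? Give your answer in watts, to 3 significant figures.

We need the common branch voltage; get it from I_total × R_eq, then P = V²/R for the branch.
1/R_eq = 1/15.0 + 1/57.4 ⇒ R_eq = 11.89 Ω
V = I_total × R_eq = 20.20 × 11.89 = 240.2 V
P_R_b = V² / R_b = (240.2)² / 57.4 = 1005 W

1010 W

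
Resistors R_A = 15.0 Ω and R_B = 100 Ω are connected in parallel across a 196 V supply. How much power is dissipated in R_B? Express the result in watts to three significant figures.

384 W

Every branch has 196 V across it, so for R_B the power is simply V²/R.
P_R_B = V² / R_B = (196)² / 100 Ω = 384.2 W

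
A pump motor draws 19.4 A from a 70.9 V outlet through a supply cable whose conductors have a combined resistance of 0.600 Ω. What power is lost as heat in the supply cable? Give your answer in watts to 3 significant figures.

226 W

Line loss is just I²R for the cable — we know both I and R_line directly.
The supply cable carries the full 19.4 A.
P_line = I² R_line = (19.40)² × 0.600 = 225.8 W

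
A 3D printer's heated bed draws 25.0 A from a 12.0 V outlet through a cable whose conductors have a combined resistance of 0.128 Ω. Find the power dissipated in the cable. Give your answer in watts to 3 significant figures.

80.0 W

The cable is a series resistance carrying the load current; its dissipation is I²R_line.
The cable carries the full 25.0 A.
P_line = I² R_line = (25.00)² × 0.128 = 80.00 W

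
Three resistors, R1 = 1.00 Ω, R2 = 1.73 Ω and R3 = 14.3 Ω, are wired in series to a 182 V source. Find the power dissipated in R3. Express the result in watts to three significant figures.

Since the resistors are in series they all carry the loop current I = V/R_total; the power in any one is I²R.
R_total = 1.00 + 1.73 + 14.3 = 17.03 Ω
I = V / R_total = 182 / 17.03 = 10.69 A
P_R3 = I² × R3 = (10.69)² × 14.3 = 1633 W

1630 W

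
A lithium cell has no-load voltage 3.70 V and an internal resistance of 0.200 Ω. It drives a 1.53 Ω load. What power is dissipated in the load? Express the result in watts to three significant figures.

Find the circuit current first, then P = I²R for the load (series elements share I).
I = ε / (r + R) = 3.70 / (0.200 + 1.53) = 2.139 A
P_load = I² R = (2.139)² × 1.53 = 6.998 W

7.00 W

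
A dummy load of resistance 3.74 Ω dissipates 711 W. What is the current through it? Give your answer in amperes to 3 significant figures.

13.8 A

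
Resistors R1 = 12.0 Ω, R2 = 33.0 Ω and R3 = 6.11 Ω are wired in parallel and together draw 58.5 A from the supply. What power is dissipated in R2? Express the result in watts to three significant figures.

We need the common branch voltage; get it from I_total × R_eq, then P = V²/R for the branch.
1/R_eq = 1/12.0 + 1/33.0 + 1/6.11 ⇒ R_eq = 3.606 Ω
V = I_total × R_eq = 58.50 × 3.606 = 211.0 V
P_R2 = V² / R2 = (211.0)² / 33.0 = 1349 W

1350 W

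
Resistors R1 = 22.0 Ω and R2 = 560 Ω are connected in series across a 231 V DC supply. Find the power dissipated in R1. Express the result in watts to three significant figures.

In a series string the same current flows through every resistor — find that current, then P = I²R for the one we want.
R_total = 22.0 + 560 = 582.0 Ω
I = V / R_total = 231 / 582.0 = 0.3969 A
P_R1 = I² × R1 = (0.3969)² × 22.0 = 3.466 W

3.47 W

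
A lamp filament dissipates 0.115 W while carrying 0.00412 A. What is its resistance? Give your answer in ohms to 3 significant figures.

Rearranging the power relation for the two known quantities gives R = P / I².
R = 0.115 / (0.004120)² = 6775 Ω

6770 Ω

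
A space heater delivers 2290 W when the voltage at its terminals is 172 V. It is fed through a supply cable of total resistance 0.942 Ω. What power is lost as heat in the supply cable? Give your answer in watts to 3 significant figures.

The supply cable is a series resistance carrying the load current; its dissipation is I²R_line.
I = P / V = 2290 / 172 = 13.31 A through the supply cable.
P_line = I² R_line = (13.31)² × 0.942 = 167.0 W

167 W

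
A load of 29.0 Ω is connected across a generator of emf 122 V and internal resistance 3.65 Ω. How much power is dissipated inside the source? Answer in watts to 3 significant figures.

51.0 W

The source's internal resistance is just another series element carrying I; its dissipation is I²r.
I = ε / (r + R) = 122 / (3.65 + 29.0) = 3.737 A
P_int = I² r = (3.737)² × 3.65 = 50.96 W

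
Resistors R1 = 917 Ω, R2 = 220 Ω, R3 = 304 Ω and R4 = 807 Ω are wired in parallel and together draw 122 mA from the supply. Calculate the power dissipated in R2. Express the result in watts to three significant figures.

Only the total current is stated, so first find the parallel equivalent to get the voltage across the combination.
1/R_eq = 1/917 + 1/220 + 1/304 + 1/807 ⇒ R_eq = 98.38 Ω
V = I_total × R_eq = 0.1220 × 98.38 = 12.00 V
P_R2 = V² / R2 = (12.00)² / 220 = 0.6548 W

0.655 W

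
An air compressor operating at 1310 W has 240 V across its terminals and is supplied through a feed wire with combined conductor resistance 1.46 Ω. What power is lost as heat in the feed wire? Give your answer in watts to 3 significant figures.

43.5 W

The feed wire and load are in series, so the same current flows in both; the loss is I²R_line.
I = P / V = 1310 / 240 = 5.458 A through the feed wire.
P_line = I² R_line = (5.458)² × 1.46 = 43.50 W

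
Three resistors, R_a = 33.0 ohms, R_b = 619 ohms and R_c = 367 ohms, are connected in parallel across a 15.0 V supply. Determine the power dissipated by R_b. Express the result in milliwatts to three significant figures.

363 mW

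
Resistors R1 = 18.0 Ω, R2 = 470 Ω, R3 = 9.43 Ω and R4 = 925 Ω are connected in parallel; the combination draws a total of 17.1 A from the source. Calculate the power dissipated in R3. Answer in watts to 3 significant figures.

Only the total current is stated, so first find the parallel equivalent to get the voltage across the combination.
1/R_eq = 1/18.0 + 1/470 + 1/9.43 + 1/925 ⇒ R_eq = 6.068 Ω
V = I_total × R_eq = 17.10 × 6.068 = 103.8 V
P_R3 = V² / R3 = (103.8)² / 9.43 = 1142 W

1140 W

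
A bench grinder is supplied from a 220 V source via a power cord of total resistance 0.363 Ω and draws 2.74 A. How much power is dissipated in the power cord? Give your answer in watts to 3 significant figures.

The power cord and load are in series, so the same current flows in both; the loss is I²R_line.
The power cord carries the full 2.74 A.
P_line = I² R_line = (2.740)² × 0.363 = 2.725 W

2.73 W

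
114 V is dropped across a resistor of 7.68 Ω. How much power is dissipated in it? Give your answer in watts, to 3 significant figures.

V and R are stated; P = V²/R avoids computing the current.
P = (114 V)² / 7.68 Ω = 1692 W

1690 W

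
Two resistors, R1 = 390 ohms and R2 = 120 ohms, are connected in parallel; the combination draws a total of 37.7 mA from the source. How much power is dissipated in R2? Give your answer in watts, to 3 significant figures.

We need the common branch voltage; get it from I_total × R_eq, then P = V²/R for the branch.
1/R_eq = 1/390 + 1/120 ⇒ R_eq = 91.76 Ω
V = I_total × R_eq = 0.03770 × 91.76 = 3.460 V
P_R2 = V² / R2 = (3.460)² / 120 = 0.09974 W

0.0997 W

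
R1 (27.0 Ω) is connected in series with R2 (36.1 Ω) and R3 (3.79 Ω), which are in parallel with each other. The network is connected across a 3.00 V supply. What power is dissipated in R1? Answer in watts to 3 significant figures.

First combine the parallel branches into one equivalent R_p, then R1 + R_p is a series pair.
R_p = (36.1×3.79)/(36.1+3.79) = 3.430 Ω
R_total = 27.0 + 3.430 = 30.43 Ω
I = V / R_total = 3.00 / 30.43 = 0.09859 A
All the current flows through R1; use P = I²R.
P_R1 = (0.09859)² × 27.0 = 0.2624 W

0.262 W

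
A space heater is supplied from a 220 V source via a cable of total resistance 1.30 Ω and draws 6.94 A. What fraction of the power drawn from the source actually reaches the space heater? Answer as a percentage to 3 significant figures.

The cable carries the full 6.94 A.
P_line = I² R_line = (6.940)² × 1.30 = 62.61 W
P_source = V I = 220 × 6.940 = 1527 W; P_load = 1464 W
η = P_load / P_source = 1464 / 1527 = 0.9590

95.9 %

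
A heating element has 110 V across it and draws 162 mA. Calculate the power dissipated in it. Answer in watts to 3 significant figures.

Both the voltage across and the current through the element are known, so P = V I applies directly.
P = 110 V × 0.1620 A = 17.82 W

17.8 W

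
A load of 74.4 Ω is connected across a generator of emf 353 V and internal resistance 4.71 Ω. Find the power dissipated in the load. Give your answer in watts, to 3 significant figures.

The internal resistance and the load are in series, so the same I flows through both; get I from ε/(r+R), then I²R for the load.
I = ε / (r + R) = 353 / (4.71 + 74.4) = 4.462 A
P_load = I² R = (4.462)² × 74.4 = 1481 W

1480 W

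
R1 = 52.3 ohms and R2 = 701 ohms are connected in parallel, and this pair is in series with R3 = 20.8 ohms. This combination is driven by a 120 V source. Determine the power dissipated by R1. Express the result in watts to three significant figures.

Combine R1 and R2 into their parallel equivalent first, reducing the network to two series resistors.
R_p = (52.3×701)/(52.3+701) = 48.67 Ω
R_total = R_p + 20.8 = 48.67 + 20.8 = 69.47 Ω
I = V / R_total = 120 / 69.47 = 1.727 A
Voltage across the parallel pair: V_p = I × R_p = 1.727 × 48.67 = 84.07 V
R1 has V_p across it, so P = V_p²/R1.
P_R1 = (84.07)² / 52.3 = 135.1 W

135 W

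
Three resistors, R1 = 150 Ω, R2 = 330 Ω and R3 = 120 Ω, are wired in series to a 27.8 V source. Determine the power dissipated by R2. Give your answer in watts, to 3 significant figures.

0.708 W

The current is common to all series resistors; compute it, then apply P = I²R for the target.
R_total = 150 + 330 + 120 = 600.0 Ω
I = V / R_total = 27.8 / 600.0 = 0.04633 A
P_R2 = I² × R2 = (0.04633)² × 330 = 0.7084 W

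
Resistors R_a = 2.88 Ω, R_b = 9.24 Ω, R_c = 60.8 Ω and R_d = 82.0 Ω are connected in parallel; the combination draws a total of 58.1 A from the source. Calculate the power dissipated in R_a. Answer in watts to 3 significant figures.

We need the common branch voltage; get it from I_total × R_eq, then P = V²/R for the branch.
1/R_eq = 1/2.88 + 1/9.24 + 1/60.8 + 1/82.0 ⇒ R_eq = 2.066 Ω
V = I_total × R_eq = 58.10 × 2.066 = 120.0 V
P_R_a = V² / R_a = (120.0)² / 2.88 = 5002 W

5000 W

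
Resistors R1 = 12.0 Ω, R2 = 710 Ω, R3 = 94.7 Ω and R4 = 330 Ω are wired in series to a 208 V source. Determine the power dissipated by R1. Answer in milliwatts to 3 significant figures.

395 mW

Since the resistors are in series they all carry the loop current I = V/R_total; the power in any one is I²R.
R_total = 12.0 + 710 + 94.7 + 330 = 1147 Ω
I = V / R_total = 208 / 1147 = 0.1814 A
P_R1 = I² × R1 = (0.1814)² × 12.0 = 0.3948 W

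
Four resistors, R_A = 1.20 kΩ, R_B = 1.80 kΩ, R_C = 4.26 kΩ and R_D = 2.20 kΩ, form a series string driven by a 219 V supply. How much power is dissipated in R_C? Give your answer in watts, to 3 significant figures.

2.28 W

Series elements share the same current, so find I first, then use P = I²R.
R_total = (1.20 + 1.80 + 4.26 + 2.20) kΩ = 9460 Ω
I = V / R_total = 219 / 9460 = 0.02315 A
P_R_C = I² × R_C = (0.02315)² × 4260 = 2.283 W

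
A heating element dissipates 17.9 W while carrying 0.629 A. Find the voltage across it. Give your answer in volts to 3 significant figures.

28.5 V

From P = V I = I²R = V²/R, with the two given quantities we get V = P / I.
V = 17.9 / 0.6290 = 28.46 V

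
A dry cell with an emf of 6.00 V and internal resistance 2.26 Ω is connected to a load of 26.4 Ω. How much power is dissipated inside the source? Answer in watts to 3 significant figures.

The source's internal resistance is just another series element carrying I; its dissipation is I²r.
I = ε / (r + R) = 6.00 / (2.26 + 26.4) = 0.2094 A
P_int = I² r = (0.2094)² × 2.26 = 0.09905 W

0.0991 W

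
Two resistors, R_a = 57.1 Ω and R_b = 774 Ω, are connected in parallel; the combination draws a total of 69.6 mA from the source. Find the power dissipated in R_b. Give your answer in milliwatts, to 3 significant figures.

17.7 mW

We need the common branch voltage; get it from I_total × R_eq, then P = V²/R for the branch.
1/R_eq = 1/57.1 + 1/774 ⇒ R_eq = 53.18 Ω
V = I_total × R_eq = 0.06960 × 53.18 = 3.701 V
P_R_b = V² / R_b = (3.701)² / 774 = 0.01770 W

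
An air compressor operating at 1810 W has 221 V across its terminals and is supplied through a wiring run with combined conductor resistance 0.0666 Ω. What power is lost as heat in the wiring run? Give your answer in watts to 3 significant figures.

The wiring run is a series resistance carrying the load current; its dissipation is I²R_line.
I = P / V = 1810 / 221 = 8.190 A through the wiring run.
P_line = I² R_line = (8.190)² × 0.0666 = 4.467 W

4.47 W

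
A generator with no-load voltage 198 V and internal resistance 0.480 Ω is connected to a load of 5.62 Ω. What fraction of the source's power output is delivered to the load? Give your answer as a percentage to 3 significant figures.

92.1 %

Both r and R carry the same current, so the power split is just the resistance split: η = R/(R+r).
η = R / (R + r) = 5.62 / (5.62 + 0.480) = 0.9213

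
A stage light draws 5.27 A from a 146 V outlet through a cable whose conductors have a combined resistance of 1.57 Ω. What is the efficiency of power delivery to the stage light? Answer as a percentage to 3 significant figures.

94.3 %

The cable carries the full 5.27 A.
P_line = I² R_line = (5.270)² × 1.57 = 43.60 W
P_source = V I = 146 × 5.270 = 769.4 W; P_load = 725.8 W
η = P_load / P_source = 725.8 / 769.4 = 0.9433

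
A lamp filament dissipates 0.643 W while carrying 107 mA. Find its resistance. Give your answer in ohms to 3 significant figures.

From P = V I = I²R = V²/R, with the two given quantities we get R = P / I².
R = 0.643 / (0.1070)² = 56.16 Ω

56.2 Ω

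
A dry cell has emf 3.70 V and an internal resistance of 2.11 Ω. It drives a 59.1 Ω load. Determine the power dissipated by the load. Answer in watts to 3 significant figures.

0.216 W

The internal resistance and the load are in series, so the same I flows through both; get I from ε/(r+R), then I²R for the load.
I = ε / (r + R) = 3.70 / (2.11 + 59.1) = 0.06045 A
P_load = I² R = (0.06045)² × 59.1 = 0.2159 W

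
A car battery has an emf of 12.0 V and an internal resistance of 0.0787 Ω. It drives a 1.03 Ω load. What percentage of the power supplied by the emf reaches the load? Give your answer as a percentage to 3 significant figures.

η = P_load/(P_load+P_int) = I²R/(I²R+I²r) = R/(R+r) — the I² cancels for series elements.
η = R / (R + r) = 1.03 / (1.03 + 0.0787) = 0.9290

92.9 %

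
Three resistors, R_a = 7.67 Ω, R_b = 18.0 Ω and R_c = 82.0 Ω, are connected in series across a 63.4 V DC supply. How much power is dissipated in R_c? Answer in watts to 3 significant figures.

28.4 W

Every series element carries the same I. Get I from the total resistance, then P = I² × R_c.
R_total = 7.67 + 18.0 + 82.0 = 107.7 Ω
I = V / R_total = 63.4 / 107.7 = 0.5888 A
P_R_c = I² × R_c = (0.5888)² × 82.0 = 28.43 W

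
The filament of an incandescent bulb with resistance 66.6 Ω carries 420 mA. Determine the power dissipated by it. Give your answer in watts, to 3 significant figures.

Current and resistance are given, so P = I²R is the direct form.
P = (0.4200 A)² × 66.6 Ω = 11.75 W

11.7 W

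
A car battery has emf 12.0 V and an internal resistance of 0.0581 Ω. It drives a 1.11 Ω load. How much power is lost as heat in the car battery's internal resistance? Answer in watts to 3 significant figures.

The source's internal resistance is just another series element carrying I; its dissipation is I²r.
I = ε / (r + R) = 12.0 / (0.0581 + 1.11) = 10.27 A
P_int = I² r = (10.27)² × 0.0581 = 6.132 W

6.13 W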